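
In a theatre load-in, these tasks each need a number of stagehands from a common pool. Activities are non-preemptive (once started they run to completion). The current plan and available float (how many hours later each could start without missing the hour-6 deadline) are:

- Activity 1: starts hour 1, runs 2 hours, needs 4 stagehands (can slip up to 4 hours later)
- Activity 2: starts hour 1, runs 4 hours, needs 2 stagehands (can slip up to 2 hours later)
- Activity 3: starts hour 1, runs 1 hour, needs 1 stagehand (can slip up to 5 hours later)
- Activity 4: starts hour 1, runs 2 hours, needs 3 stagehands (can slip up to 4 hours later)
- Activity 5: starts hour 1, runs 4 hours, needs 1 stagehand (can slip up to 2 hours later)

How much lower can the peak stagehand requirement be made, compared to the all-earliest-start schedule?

6

Early-start peak: h1:11  h2:10  h3:3  h4:3  h5:0  h6:0 ⇒ 11.
Leveled (Activity 1@1, Activity 2@3, Activity 3@3, Activity 4@5, Activity 5@1): h1:5  h2:5  h3:4  h4:3  h5:5  h6:5 ⇒ 5.
Reduction 11 − 5 = 6.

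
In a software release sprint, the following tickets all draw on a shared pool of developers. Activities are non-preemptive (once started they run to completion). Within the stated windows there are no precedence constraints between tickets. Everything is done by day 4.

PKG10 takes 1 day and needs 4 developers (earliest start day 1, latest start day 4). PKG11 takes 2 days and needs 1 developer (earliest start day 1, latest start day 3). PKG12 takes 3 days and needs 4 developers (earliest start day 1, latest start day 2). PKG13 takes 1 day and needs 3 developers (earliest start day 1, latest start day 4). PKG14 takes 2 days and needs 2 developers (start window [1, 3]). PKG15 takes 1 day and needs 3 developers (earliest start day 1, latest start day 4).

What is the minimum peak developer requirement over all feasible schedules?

Early-start (PKG10@1, PKG11@1, PKG12@1, PKG13@1, PKG14@1, PKG15@1) gives peak 17: d1:17  d2:7  d3:4  d4:0.
Shift PKG12→2, PKG13→3, PKG15→4.
Schedule PKG10@1, PKG11@1, PKG12@2, PKG13@3, PKG14@1, PKG15@4: d1:7  d2:7  d3:7  d4:7 — peak 7.
Total developer-days = 28 over 4 days ⇒ peak ≥ ⌈28/4⌉ = 7, so 7 is optimal.

7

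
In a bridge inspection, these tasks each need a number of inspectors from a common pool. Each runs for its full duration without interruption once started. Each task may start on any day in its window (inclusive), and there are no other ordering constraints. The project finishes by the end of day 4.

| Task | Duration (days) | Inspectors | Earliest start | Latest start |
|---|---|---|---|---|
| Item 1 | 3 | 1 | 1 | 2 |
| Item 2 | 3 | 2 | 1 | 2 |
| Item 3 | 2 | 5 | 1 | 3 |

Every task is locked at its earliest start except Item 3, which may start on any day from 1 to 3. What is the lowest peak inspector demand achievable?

8

Item 3@1: d1:8  d2:8  d3:3  d4:0 → peak 8
Item 3@2: d1:3  d2:8  d3:8  d4:0 → peak 8
Item 3@3: d1:3  d2:3  d3:8  d4:5 → peak 8
Best is Item 3@1, peak 8.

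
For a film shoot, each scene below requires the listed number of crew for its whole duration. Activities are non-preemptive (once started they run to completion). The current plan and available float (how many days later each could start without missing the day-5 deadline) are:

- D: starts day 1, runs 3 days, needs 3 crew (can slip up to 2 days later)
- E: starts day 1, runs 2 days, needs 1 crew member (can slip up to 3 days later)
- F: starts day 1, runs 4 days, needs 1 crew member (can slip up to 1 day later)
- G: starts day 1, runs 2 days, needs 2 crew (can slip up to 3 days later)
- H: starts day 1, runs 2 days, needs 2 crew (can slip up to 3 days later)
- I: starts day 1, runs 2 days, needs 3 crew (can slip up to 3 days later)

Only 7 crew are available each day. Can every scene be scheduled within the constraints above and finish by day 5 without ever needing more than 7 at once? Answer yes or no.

Schedule D@1, E@1, F@1, G@1, H@3, I@4: d1:7  d2:7  d3:6  d4:6  d5:3 — peak 7 ≤ 7.

yes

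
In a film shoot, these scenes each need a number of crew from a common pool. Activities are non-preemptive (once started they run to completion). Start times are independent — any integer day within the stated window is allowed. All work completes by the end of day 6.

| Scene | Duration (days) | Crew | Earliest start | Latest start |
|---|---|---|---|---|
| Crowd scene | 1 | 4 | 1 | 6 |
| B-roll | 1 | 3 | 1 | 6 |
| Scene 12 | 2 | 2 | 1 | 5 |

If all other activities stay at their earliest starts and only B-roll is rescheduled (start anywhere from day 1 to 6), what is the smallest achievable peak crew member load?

6

B-roll@1: d1:9  d2:2  d3:0  d4:0  d5:0  d6:0 → peak 9
B-roll@2: d1:6  d2:5  d3:0  d4:0  d5:0  d6:0 → peak 6
B-roll@3: d1:6  d2:2  d3:3  d4:0  d5:0  d6:0 → peak 6
B-roll@4: d1:6  d2:2  d3:0  d4:3  d5:0  d6:0 → peak 6
B-roll@5: d1:6  d2:2  d3:0  d4:0  d5:3  d6:0 → peak 6
B-roll@6: d1:6  d2:2  d3:0  d4:0  d5:0  d6:3 → peak 6
Best is B-roll@2, peak 6.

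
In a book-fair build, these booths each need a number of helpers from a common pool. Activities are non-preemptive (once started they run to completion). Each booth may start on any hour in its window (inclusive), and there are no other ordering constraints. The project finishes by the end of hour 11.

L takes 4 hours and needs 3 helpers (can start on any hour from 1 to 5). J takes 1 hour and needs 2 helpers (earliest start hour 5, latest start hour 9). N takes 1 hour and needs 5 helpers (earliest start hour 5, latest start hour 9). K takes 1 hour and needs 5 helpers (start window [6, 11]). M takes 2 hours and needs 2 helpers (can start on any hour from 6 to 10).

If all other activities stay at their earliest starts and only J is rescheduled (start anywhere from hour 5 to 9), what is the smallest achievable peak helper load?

J@5: h1:3  h2:3  h3:3  h4:3  h5:7  h6:7  h7:2  h8:0  h9:0  h10:0  h11:0 → peak 7
J@6: h1:3  h2:3  h3:3  h4:3  h5:5  h6:9  h7:2  h8:0  h9:0  h10:0  h11:0 → peak 9
J@7: h1:3  h2:3  h3:3  h4:3  h5:5  h6:7  h7:4  h8:0  h9:0  h10:0  h11:0 → peak 7
J@8: h1:3  h2:3  h3:3  h4:3  h5:5  h6:7  h7:2  h8:2  h9:0  h10:0  h11:0 → peak 7
J@9: h1:3  h2:3  h3:3  h4:3  h5:5  h6:7  h7:2  h8:0  h9:2  h10:0  h11:0 → peak 7
Best is J@5, peak 7.

7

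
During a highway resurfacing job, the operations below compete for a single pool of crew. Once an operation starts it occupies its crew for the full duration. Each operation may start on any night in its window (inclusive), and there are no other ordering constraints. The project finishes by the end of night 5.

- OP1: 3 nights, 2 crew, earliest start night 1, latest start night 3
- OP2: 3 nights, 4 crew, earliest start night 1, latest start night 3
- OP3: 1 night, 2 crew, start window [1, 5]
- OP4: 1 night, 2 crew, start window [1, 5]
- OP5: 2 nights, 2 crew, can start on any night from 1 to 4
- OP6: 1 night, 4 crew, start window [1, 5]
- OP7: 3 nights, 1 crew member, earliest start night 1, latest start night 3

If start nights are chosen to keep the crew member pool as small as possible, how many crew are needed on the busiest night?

7

Early-start (OP1@1, OP2@1, OP3@1, OP4@1, OP5@1, OP6@1, OP7@1) gives peak 17: n1:17  n2:9  n3:7  n4:0  n5:0.
Shift OP3→4, OP4→4, OP5→4, OP6→5.
Schedule OP1@1, OP2@1, OP3@4, OP4@4, OP5@4, OP6@5, OP7@1: n1:7  n2:7  n3:7  n4:6  n5:6 — peak 7.
Total crew member-nights = 33 over 5 nights ⇒ peak ≥ ⌈33/5⌉ = 7, so 7 is optimal.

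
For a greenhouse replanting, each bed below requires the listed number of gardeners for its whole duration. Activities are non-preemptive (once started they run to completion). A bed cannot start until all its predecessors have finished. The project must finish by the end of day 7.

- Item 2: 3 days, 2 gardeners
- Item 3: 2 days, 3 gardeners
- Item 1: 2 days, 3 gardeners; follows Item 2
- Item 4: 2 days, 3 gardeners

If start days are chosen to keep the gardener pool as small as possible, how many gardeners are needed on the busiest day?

5

Early-start (Item 2@1, Item 3@1, Item 1@4, Item 4@1) gives peak 8: d1:8  d2:8  d3:2  d4:3  d5:3  d6:0  d7:0.
Shift Item 4→6.
Schedule Item 2@1, Item 3@1, Item 1@4, Item 4@6: d1:5  d2:5  d3:2  d4:3  d5:3  d6:3  d7:3 — peak 5.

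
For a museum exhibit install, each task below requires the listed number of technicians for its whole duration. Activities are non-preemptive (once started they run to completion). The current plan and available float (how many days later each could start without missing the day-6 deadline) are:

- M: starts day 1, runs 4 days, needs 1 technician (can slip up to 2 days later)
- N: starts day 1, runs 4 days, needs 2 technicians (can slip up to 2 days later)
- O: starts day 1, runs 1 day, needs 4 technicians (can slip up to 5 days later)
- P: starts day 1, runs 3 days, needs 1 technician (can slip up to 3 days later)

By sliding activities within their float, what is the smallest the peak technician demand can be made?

4

Early-start (M@1, N@1, O@1, P@1) gives peak 8: d1:8  d2:4  d3:4  d4:3  d5:0  d6:0.
Shift O→5.
Schedule M@1, N@1, O@5, P@1: d1:4  d2:4  d3:4  d4:3  d5:4  d6:0 — peak 4.
Total technician-days = 19 over 6 days ⇒ peak ≥ ⌈19/6⌉ = 4, so 4 is optimal.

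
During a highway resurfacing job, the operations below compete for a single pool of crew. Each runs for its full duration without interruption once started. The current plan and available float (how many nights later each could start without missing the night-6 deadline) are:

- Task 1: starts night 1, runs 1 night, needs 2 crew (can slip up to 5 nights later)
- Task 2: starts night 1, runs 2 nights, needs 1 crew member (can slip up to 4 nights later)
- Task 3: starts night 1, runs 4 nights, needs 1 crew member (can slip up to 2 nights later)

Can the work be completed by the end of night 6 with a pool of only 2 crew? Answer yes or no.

yes

Schedule Task 1@1, Task 2@2, Task 3@2: n1:2  n2:2  n3:2  n4:1  n5:1  n6:0 — peak 2 ≤ 2.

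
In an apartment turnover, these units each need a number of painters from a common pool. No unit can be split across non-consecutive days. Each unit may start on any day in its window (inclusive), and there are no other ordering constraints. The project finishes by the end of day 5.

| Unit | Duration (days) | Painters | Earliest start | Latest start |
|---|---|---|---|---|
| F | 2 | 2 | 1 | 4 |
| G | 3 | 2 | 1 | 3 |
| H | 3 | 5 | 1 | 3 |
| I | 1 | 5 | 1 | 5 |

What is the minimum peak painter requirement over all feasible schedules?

Early-start (F@1, G@1, H@1, I@1) gives peak 14: d1:14  d2:9  d3:7  d4:0  d5:0.
Shift G→2, H→3.
Schedule F@1, G@2, H@3, I@1: d1:7  d2:4  d3:7  d4:7  d5:5 — peak 7.

7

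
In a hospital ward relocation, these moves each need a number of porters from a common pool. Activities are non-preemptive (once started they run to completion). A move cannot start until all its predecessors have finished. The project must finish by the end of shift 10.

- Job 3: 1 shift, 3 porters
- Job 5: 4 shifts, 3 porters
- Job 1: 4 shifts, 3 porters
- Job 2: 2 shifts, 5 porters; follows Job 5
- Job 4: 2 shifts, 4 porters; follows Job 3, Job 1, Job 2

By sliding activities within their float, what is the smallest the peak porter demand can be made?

Early-start (Job 3@1, Job 5@1, Job 1@1, Job 2@5, Job 4@7) gives peak 9: s1:9  s2:6  s3:6  s4:6  s5:5  s6:5  s7:4  s8:4  s9:0  s10:0.
Shift Job 1→2, Job 2→6, Job 4→8.
Schedule Job 3@1, Job 5@1, Job 1@2, Job 2@6, Job 4@8: s1:6  s2:6  s3:6  s4:6  s5:3  s6:5  s7:5  s8:4  s9:4  s10:0 — peak 6.

6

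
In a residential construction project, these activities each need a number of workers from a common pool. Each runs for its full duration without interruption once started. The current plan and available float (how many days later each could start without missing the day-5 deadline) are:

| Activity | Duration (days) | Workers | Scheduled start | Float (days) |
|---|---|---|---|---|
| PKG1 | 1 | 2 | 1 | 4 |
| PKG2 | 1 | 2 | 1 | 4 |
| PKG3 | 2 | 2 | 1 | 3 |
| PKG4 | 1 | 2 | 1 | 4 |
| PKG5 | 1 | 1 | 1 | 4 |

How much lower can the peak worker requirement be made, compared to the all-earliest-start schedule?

Early-start peak: d1:9  d2:2  d3:0  d4:0  d5:0 ⇒ 9.
Leveled (PKG1@1, PKG2@2, PKG3@3, PKG4@5, PKG5@1): d1:3  d2:2  d3:2  d4:2  d5:2 ⇒ 3.
Reduction 9 − 3 = 6.

6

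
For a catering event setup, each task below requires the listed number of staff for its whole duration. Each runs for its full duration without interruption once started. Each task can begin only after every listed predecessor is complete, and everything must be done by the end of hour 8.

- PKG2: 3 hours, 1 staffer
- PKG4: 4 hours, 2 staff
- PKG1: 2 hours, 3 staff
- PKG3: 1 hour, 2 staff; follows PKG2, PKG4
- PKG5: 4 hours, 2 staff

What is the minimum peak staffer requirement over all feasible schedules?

4

Early-start (PKG2@1, PKG4@1, PKG1@1, PKG3@5, PKG5@1) gives peak 8: h1:8  h2:8  h3:5  h4:4  h5:2  h6:0  h7:0  h8:0.
Shift PKG4→3, PKG3→7, PKG5→4.
Schedule PKG2@1, PKG4@3, PKG1@1, PKG3@7, PKG5@4: h1:4  h2:4  h3:3  h4:4  h5:4  h6:4  h7:4  h8:0 — peak 4.
Total staffer-hours = 27 over 8 hours ⇒ peak ≥ ⌈27/8⌉ = 4, so 4 is optimal.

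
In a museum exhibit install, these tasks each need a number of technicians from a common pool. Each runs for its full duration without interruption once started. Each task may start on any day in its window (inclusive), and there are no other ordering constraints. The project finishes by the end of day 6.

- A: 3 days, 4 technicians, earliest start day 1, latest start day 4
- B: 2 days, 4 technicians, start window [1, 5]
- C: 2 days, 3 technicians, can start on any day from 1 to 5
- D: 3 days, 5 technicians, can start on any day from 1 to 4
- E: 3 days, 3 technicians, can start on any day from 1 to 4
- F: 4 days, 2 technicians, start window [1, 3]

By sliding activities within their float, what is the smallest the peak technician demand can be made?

11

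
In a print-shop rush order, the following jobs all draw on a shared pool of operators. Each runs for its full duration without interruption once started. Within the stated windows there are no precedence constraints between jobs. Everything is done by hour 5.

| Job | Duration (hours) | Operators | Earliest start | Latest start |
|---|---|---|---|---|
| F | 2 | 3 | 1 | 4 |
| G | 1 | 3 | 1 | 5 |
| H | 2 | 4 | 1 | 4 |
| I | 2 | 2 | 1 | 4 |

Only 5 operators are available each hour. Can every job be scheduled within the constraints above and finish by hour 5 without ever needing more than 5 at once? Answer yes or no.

yes

Schedule F@1, G@3, H@4, I@1: h1:5  h2:5  h3:3  h4:4  h5:4 — peak 5 ≤ 5.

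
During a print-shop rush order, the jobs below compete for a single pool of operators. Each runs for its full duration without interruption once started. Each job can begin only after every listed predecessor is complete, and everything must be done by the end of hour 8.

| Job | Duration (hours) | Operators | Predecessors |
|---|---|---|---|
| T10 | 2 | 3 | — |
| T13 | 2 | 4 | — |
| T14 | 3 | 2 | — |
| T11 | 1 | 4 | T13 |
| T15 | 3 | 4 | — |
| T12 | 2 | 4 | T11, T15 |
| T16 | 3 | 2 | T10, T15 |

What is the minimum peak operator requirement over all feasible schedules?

Early-start (T10@1, T13@1, T14@1, T11@3, T15@1, T12@4, T16@4) gives peak 13: h1:13  h2:13  h3:10  h4:6  h5:6  h6:2  h7:0  h8:0.
Shift T14→3, T11→6, T15→3, T12→7, T16→6.
Schedule T10@1, T13@1, T14@3, T11@6, T15@3, T12@7, T16@6: h1:7  h2:7  h3:6  h4:6  h5:6  h6:6  h7:6  h8:6 — peak 7.
Total operator-hours = 50 over 8 hours ⇒ peak ≥ ⌈50/8⌉ = 7, so 7 is optimal.

7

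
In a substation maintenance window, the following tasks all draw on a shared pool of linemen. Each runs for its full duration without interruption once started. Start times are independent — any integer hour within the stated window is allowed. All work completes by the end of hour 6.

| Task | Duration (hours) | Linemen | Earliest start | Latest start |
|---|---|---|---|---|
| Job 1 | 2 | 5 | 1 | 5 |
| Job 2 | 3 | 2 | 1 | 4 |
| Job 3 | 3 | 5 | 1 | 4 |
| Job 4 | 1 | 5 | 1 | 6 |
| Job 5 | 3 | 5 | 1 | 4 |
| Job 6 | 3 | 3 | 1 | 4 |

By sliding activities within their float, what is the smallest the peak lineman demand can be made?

Early-start (Job 1@1, Job 2@1, Job 3@1, Job 4@1, Job 5@1, Job 6@1) gives peak 25: h1:25  h2:20  h3:15  h4:0  h5:0  h6:0.
Shift Job 3→3, Job 4→6, Job 5→4.
Schedule Job 1@1, Job 2@1, Job 3@3, Job 4@6, Job 5@4, Job 6@1: h1:10  h2:10  h3:10  h4:10  h5:10  h6:10 — peak 10.
Total lineman-hours = 60 over 6 hours ⇒ peak ≥ ⌈60/6⌉ = 10, so 10 is optimal.

10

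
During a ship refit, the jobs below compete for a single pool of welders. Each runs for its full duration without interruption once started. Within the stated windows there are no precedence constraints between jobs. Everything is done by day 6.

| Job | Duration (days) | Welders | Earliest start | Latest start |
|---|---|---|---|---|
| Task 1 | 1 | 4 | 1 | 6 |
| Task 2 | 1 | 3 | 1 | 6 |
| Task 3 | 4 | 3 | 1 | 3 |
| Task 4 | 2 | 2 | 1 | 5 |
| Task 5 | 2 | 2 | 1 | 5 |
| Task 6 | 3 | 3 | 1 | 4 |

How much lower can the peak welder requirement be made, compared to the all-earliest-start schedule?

Early-start peak: d1:17  d2:10  d3:6  d4:3  d5:0  d6:0 ⇒ 17.
Leveled (Task 1@1, Task 2@1, Task 3@2, Task 4@2, Task 5@2, Task 6@4): d1:7  d2:7  d3:7  d4:6  d5:6  d6:3 ⇒ 7.
Reduction 17 − 7 = 10.

10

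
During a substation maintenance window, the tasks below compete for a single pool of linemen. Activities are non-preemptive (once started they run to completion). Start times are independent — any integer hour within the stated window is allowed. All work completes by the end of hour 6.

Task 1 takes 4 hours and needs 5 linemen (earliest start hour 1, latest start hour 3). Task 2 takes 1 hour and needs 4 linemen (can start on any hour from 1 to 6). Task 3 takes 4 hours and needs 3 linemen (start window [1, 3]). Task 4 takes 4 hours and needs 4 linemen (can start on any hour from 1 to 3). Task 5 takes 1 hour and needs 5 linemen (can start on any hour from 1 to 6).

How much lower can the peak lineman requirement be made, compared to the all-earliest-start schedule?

Early-start peak: h1:21  h2:12  h3:12  h4:12  h5:0  h6:0 ⇒ 21.
Leveled (Task 1@1, Task 2@1, Task 3@1, Task 4@2, Task 5@5): h1:12  h2:12  h3:12  h4:12  h5:9  h6:0 ⇒ 12.
Reduction 21 − 12 = 9.

9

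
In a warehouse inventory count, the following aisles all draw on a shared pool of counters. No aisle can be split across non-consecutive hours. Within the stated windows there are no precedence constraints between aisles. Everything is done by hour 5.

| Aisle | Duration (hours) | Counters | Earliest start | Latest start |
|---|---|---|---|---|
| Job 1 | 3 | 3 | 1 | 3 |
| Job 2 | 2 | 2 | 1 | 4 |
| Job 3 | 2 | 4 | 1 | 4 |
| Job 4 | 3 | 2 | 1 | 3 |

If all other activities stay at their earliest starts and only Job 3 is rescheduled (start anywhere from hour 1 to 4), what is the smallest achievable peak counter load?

7

Job 3@1: h1:11  h2:11  h3:5  h4:0  h5:0 → peak 11
Job 3@2: h1:7  h2:11  h3:9  h4:0  h5:0 → peak 11
Job 3@3: h1:7  h2:7  h3:9  h4:4  h5:0 → peak 9
Job 3@4: h1:7  h2:7  h3:5  h4:4  h5:4 → peak 7
Best is Job 3@4, peak 7.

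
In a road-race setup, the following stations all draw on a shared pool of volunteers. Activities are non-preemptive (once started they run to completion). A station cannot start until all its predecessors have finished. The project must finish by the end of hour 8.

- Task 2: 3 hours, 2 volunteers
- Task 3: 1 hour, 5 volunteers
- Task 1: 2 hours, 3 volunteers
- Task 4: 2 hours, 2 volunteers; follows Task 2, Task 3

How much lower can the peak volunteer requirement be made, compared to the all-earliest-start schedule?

5

Early-start peak: h1:10  h2:5  h3:2  h4:2  h5:2  h6:0  h7:0  h8:0 ⇒ 10.
Leveled (Task 2@1, Task 3@4, Task 1@1, Task 4@5): h1:5  h2:5  h3:2  h4:5  h5:2  h6:2  h7:0  h8:0 ⇒ 5.
Reduction 10 − 5 = 5.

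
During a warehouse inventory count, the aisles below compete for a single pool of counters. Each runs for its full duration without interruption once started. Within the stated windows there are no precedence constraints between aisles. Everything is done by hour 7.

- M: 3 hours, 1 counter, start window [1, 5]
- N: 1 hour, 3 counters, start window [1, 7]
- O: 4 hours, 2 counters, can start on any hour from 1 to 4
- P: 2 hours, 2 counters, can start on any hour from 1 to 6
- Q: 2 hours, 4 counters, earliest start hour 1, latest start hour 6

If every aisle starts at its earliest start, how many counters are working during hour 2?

9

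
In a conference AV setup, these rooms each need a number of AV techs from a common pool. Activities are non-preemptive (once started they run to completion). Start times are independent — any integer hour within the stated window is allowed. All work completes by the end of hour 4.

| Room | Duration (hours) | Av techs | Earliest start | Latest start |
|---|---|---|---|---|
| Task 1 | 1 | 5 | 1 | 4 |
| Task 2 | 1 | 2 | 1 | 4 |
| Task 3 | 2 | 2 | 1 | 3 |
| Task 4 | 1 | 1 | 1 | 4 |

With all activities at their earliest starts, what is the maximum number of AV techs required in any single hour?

Early-start schedule: Task 1@1, Task 2@1, Task 3@1, Task 4@1.
Load per hour: hour 1: 10, hour 2: 2, hour 3: 0, hour 4: 0.
Peak is 10.

10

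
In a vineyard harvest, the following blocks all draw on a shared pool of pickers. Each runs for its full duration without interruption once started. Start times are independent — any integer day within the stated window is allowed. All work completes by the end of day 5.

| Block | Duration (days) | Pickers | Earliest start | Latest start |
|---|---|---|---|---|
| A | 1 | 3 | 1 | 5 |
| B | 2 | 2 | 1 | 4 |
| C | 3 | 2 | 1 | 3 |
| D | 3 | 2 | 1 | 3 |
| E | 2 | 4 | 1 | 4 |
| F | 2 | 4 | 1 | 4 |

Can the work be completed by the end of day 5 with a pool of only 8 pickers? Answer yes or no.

Schedule A@1, B@1, C@1, D@3, E@2, F@4: d1:7  d2:8  d3:8  d4:6  d5:6 — peak 8 ≤ 8.

yes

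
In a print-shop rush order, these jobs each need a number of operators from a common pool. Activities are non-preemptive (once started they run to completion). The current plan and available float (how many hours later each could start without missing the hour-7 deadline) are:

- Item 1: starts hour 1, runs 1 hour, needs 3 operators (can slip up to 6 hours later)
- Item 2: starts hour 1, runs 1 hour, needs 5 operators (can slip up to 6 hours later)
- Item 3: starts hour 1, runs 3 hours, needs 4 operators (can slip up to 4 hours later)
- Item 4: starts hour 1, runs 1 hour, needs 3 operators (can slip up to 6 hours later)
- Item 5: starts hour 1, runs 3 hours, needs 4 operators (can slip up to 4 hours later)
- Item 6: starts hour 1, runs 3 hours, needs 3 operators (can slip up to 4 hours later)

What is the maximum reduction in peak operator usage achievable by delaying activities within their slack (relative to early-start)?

Early-start peak: h1:22  h2:11  h3:11  h4:0  h5:0  h6:0  h7:0 ⇒ 22.
Leveled (Item 1@1, Item 2@4, Item 3@1, Item 4@2, Item 5@5, Item 6@5): h1:7  h2:7  h3:4  h4:5  h5:7  h6:7  h7:7 ⇒ 7.
Reduction 22 − 7 = 15.

15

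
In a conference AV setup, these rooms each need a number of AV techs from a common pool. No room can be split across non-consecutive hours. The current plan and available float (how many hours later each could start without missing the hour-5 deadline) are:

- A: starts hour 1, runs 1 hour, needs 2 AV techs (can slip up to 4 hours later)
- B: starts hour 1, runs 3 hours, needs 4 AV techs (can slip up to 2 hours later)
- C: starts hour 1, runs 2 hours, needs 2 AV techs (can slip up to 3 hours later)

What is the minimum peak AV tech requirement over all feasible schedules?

4

Early-start (A@1, B@1, C@1) gives peak 8: h1:8  h2:6  h3:4  h4:0  h5:0.
Shift B→3.
Schedule A@1, B@3, C@1: h1:4  h2:2  h3:4  h4:4  h5:4 — peak 4.
Total AV tech-hours = 18 over 5 hours ⇒ peak ≥ ⌈18/5⌉ = 4, so 4 is optimal.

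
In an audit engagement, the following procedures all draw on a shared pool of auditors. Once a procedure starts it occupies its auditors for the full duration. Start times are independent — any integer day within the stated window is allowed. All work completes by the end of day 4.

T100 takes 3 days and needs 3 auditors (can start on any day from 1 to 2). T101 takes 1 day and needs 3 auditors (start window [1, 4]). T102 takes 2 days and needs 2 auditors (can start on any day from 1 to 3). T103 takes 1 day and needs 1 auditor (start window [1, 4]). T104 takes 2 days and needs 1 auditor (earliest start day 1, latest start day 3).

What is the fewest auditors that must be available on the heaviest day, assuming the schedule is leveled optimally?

Early-start (T100@1, T101@1, T102@1, T103@1, T104@1) gives peak 10: d1:10  d2:6  d3:3  d4:0.
Shift T101→4, T103→3, T104→3.
Schedule T100@1, T101@4, T102@1, T103@3, T104@3: d1:5  d2:5  d3:5  d4:4 — peak 5.
Total auditor-days = 19 over 4 days ⇒ peak ≥ ⌈19/4⌉ = 5, so 5 is optimal.

5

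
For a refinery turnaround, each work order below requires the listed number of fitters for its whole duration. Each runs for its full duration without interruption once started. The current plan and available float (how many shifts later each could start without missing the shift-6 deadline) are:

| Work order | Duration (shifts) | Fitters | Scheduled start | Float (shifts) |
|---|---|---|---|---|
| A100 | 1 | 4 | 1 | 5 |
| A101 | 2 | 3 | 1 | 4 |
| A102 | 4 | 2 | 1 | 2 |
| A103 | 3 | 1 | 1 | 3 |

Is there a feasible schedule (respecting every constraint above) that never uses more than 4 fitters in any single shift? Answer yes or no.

no

The minimum achievable peak is 5; 4 < 5, so no feasible schedule stays within the cap.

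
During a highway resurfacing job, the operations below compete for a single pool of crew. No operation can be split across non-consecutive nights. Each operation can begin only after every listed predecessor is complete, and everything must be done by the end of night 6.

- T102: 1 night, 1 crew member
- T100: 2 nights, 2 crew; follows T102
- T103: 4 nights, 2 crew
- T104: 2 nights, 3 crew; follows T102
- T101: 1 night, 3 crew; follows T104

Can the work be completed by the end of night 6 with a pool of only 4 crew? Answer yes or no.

The minimum achievable peak is 5; 4 < 5, so no feasible schedule stays within the cap.

no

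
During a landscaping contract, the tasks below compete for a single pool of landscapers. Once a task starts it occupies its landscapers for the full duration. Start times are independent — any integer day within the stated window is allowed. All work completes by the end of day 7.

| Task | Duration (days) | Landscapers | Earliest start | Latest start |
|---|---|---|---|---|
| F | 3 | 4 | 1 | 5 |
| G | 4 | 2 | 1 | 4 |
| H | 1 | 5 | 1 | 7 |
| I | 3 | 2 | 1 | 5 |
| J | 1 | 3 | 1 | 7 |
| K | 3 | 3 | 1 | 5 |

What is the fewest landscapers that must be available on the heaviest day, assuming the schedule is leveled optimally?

Early-start (F@1, G@1, H@1, I@1, J@1, K@1) gives peak 19: d1:19  d2:11  d3:11  d4:2  d5:0  d6:0  d7:0.
Shift G→2, H→4, I→5, K→5.
Schedule F@1, G@2, H@4, I@5, J@1, K@5: d1:7  d2:6  d3:6  d4:7  d5:7  d6:5  d7:5 — peak 7.
Total landscaper-days = 43 over 7 days ⇒ peak ≥ ⌈43/7⌉ = 7, so 7 is optimal.

7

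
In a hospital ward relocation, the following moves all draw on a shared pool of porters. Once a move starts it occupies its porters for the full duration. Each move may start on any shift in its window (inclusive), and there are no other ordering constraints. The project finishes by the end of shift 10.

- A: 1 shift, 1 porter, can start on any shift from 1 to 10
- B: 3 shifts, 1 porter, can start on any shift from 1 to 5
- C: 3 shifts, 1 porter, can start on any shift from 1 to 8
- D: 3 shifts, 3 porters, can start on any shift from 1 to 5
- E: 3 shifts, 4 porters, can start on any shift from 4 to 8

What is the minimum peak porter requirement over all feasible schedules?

Early-start (A@1, B@1, C@1, D@1, E@4) gives peak 6: s1:6  s2:5  s3:5  s4:4  s5:4  s6:4  s7:0  s8:0  s9:0  s10:0.
Shift D→4, E→7.
Schedule A@1, B@1, C@1, D@4, E@7: s1:3  s2:2  s3:2  s4:3  s5:3  s6:3  s7:4  s8:4  s9:4  s10:0 — peak 4.

4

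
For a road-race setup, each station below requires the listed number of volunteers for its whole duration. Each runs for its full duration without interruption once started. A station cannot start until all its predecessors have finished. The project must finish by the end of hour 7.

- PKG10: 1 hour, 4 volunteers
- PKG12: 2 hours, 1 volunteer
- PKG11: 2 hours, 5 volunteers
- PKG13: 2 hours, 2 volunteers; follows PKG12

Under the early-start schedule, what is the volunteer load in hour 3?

At early start, hour 3 has: PKG13.
Demand: 2 = 2.

2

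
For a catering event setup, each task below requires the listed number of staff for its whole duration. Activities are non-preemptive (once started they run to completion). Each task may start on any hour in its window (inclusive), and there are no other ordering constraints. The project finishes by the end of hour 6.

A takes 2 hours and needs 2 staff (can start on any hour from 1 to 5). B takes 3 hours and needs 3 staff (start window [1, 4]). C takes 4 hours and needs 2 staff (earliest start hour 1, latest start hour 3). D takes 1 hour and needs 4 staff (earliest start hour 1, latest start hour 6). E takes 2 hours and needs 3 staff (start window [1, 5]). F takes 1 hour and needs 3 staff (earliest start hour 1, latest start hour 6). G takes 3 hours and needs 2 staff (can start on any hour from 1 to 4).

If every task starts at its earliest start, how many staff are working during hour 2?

12

At early start, hour 2 has: A, B, C, E, G.
Demand: 2 + 3 + 2 + 3 + 2 = 12.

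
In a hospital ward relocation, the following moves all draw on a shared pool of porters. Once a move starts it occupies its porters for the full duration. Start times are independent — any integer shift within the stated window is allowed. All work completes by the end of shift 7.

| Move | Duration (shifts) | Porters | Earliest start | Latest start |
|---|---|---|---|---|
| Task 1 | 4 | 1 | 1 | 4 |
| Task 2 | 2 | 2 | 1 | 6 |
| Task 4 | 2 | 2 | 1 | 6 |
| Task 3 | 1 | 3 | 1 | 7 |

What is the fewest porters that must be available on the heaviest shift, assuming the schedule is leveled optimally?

3

Early-start (Task 1@1, Task 2@1, Task 4@1, Task 3@1) gives peak 8: s1:8  s2:5  s3:1  s4:1  s5:0  s6:0  s7:0.
Shift Task 4→3, Task 3→5.
Schedule Task 1@1, Task 2@1, Task 4@3, Task 3@5: s1:3  s2:3  s3:3  s4:3  s5:3  s6:0  s7:0 — peak 3.
Total porter-shifts = 15 over 7 shifts ⇒ peak ≥ ⌈15/7⌉ = 3, so 3 is optimal.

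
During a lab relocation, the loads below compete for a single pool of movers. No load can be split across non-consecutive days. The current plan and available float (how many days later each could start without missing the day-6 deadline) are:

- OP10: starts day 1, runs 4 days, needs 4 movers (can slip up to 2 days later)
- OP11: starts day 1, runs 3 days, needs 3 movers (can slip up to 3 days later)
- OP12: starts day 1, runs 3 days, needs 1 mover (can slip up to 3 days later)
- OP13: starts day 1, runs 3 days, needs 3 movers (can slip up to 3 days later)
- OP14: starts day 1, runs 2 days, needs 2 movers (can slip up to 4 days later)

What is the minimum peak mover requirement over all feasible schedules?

8

Early-start (OP10@1, OP11@1, OP12@1, OP13@1, OP14@1) gives peak 13: d1:13  d2:13  d3:11  d4:4  d5:0  d6:0.
Shift OP13→4, OP14→5.
Schedule OP10@1, OP11@1, OP12@1, OP13@4, OP14@5: d1:8  d2:8  d3:8  d4:7  d5:5  d6:5 — peak 8.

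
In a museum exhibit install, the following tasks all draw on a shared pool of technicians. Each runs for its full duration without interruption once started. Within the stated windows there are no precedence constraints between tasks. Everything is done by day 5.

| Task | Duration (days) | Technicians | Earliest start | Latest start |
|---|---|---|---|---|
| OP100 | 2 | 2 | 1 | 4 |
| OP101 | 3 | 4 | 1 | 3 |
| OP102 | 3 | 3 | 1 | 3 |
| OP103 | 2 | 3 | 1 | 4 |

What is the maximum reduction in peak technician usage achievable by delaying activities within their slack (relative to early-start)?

5

Early-start peak: d1:12  d2:12  d3:7  d4:0  d5:0 ⇒ 12.
Leveled (OP100@1, OP101@1, OP102@3, OP103@4): d1:6  d2:6  d3:7  d4:6  d5:6 ⇒ 7.
Reduction 12 − 7 = 5.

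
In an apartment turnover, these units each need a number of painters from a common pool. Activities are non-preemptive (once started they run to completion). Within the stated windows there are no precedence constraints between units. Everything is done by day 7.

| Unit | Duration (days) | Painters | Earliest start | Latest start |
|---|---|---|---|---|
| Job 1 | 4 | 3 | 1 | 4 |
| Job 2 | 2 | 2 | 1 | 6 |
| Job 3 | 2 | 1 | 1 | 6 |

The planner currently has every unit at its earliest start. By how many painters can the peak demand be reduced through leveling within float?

3

Early-start peak: d1:6  d2:6  d3:3  d4:3  d5:0  d6:0  d7:0 ⇒ 6.
Leveled (Job 1@1, Job 2@5, Job 3@5): d1:3  d2:3  d3:3  d4:3  d5:3  d6:3  d7:0 ⇒ 3.
Reduction 6 − 3 = 3.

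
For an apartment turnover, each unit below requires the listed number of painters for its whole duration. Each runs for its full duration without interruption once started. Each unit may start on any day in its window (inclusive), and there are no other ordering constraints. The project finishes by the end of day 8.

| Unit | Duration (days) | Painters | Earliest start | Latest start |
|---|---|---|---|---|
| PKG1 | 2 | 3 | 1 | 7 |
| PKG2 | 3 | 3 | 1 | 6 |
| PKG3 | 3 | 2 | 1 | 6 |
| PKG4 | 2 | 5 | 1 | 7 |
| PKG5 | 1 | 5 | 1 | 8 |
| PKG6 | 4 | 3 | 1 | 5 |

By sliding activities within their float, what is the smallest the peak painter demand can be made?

Early-start (PKG1@1, PKG2@1, PKG3@1, PKG4@1, PKG5@1, PKG6@1) gives peak 21: d1:21  d2:16  d3:8  d4:3  d5:0  d6:0  d7:0  d8:0.
Shift PKG2→3, PKG3→5, PKG4→6, PKG5→8.
Schedule PKG1@1, PKG2@3, PKG3@5, PKG4@6, PKG5@8, PKG6@1: d1:6  d2:6  d3:6  d4:6  d5:5  d6:7  d7:7  d8:5 — peak 7.

7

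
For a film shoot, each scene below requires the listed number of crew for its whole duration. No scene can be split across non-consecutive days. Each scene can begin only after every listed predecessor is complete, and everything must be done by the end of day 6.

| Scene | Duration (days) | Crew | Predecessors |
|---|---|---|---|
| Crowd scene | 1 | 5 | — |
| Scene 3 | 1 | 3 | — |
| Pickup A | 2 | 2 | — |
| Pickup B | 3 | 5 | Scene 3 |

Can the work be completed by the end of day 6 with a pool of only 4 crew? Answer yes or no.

no

Total crew member-days = 27; over 6 days the average is 27/6 > 4, so some day must exceed 4.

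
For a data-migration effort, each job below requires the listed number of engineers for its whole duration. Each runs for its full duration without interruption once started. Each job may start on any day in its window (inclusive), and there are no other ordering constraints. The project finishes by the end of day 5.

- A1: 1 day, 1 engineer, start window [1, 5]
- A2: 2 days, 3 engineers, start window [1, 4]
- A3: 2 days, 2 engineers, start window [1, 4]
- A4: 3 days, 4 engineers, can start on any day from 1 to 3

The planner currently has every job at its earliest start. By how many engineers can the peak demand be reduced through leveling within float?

5

Early-start peak: d1:10  d2:9  d3:4  d4:0  d5:0 ⇒ 10.
Leveled (A1@1, A2@4, A3@4, A4@1): d1:5  d2:4  d3:4  d4:5  d5:5 ⇒ 5.
Reduction 10 − 5 = 5.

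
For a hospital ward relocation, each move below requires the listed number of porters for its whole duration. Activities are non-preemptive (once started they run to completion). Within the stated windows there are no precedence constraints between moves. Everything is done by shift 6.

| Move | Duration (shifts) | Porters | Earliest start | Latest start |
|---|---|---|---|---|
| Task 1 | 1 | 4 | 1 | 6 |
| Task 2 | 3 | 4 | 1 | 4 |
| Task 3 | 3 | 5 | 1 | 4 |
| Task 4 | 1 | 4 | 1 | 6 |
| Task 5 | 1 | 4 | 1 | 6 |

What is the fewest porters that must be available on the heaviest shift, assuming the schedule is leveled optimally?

8

Early-start (Task 1@1, Task 2@1, Task 3@1, Task 4@1, Task 5@1) gives peak 21: s1:21  s2:9  s3:9  s4:0  s5:0  s6:0.
Shift Task 3→4, Task 4→2, Task 5→3.
Schedule Task 1@1, Task 2@1, Task 3@4, Task 4@2, Task 5@3: s1:8  s2:8  s3:8  s4:5  s5:5  s6:5 — peak 8.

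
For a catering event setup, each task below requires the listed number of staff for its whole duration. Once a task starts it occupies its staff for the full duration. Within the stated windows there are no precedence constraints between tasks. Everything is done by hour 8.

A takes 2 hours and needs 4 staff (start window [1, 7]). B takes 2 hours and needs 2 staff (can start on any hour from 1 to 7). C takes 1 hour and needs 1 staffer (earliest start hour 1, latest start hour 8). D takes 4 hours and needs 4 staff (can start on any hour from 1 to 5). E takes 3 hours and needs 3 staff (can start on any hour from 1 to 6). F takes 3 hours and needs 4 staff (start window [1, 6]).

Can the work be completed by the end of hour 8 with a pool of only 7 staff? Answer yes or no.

no

The minimum achievable peak is 8; 7 < 8, so no feasible schedule stays within the cap.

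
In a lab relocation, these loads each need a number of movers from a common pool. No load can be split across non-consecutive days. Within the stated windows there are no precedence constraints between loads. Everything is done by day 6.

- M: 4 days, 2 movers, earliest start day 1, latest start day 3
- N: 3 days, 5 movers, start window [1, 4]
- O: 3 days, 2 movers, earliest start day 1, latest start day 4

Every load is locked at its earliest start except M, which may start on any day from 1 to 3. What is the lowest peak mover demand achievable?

M@1: d1:9  d2:9  d3:9  d4:2  d5:0  d6:0 → peak 9
M@2: d1:7  d2:9  d3:9  d4:2  d5:2  d6:0 → peak 9
M@3: d1:7  d2:7  d3:9  d4:2  d5:2  d6:2 → peak 9
Best is M@1, peak 9.

9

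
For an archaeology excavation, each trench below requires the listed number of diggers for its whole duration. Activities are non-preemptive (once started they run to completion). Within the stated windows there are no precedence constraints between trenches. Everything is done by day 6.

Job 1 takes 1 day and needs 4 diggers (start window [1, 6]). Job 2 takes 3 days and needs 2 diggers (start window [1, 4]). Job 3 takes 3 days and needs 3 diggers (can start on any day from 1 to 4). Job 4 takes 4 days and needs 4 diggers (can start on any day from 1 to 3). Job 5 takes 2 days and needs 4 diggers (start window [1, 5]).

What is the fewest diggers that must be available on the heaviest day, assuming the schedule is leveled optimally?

Early-start (Job 1@1, Job 2@1, Job 3@1, Job 4@1, Job 5@1) gives peak 17: d1:17  d2:13  d3:9  d4:4  d5:0  d6:0.
Shift Job 4→2, Job 5→4.
Schedule Job 1@1, Job 2@1, Job 3@1, Job 4@2, Job 5@4: d1:9  d2:9  d3:9  d4:8  d5:8  d6:0 — peak 9.

9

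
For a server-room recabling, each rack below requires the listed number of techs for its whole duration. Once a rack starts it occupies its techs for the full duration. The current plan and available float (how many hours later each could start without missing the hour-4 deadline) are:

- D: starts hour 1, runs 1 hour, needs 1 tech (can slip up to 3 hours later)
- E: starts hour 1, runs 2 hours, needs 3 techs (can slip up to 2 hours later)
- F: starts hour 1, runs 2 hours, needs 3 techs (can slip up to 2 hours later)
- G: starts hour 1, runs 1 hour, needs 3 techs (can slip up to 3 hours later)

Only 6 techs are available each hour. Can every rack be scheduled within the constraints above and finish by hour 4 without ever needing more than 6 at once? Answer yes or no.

yes

Schedule D@1, E@1, F@2, G@3: h1:4  h2:6  h3:6  h4:0 — peak 6 ≤ 6.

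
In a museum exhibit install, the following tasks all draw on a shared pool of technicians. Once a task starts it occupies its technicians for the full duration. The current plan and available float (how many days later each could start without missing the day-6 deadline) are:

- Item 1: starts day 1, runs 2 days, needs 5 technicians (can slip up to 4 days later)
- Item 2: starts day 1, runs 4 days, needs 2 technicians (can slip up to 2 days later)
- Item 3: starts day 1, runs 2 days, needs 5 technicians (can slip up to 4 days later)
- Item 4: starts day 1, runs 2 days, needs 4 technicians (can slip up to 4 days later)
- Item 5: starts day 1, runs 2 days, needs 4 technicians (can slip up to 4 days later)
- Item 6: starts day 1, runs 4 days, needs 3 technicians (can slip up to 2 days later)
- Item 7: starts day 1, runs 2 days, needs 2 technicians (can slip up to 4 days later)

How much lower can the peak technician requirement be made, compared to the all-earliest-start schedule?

Early-start peak: d1:25  d2:25  d3:5  d4:5  d5:0  d6:0 ⇒ 25.
Leveled (Item 1@1, Item 2@1, Item 3@3, Item 4@5, Item 5@5, Item 6@1, Item 7@5): d1:10  d2:10  d3:10  d4:10  d5:10  d6:10 ⇒ 10.
Reduction 25 − 10 = 15.

15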